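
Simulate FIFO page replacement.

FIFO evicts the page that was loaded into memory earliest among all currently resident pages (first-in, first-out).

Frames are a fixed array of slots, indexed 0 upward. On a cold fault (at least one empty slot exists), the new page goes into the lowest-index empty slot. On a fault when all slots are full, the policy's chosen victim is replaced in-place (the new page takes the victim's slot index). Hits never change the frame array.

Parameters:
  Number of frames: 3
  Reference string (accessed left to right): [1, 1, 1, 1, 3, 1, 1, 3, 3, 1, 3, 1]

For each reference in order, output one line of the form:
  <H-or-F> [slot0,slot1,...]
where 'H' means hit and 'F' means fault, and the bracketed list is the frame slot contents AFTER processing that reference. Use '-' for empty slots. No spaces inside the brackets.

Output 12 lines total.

F [1,-,-]
H [1,-,-]
H [1,-,-]
H [1,-,-]
F [1,3,-]
H [1,3,-]
H [1,3,-]
H [1,3,-]
H [1,3,-]
H [1,3,-]
H [1,3,-]
H [1,3,-]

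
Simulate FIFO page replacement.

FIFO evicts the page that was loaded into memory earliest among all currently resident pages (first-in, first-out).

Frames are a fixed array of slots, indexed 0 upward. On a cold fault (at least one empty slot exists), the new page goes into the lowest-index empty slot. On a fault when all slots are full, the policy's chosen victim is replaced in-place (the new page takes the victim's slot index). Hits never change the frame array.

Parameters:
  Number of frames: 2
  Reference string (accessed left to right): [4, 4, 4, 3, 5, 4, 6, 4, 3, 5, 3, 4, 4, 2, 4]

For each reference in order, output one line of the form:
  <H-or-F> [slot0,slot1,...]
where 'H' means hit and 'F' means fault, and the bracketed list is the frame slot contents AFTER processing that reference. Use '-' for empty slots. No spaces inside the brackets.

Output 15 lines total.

F [4,-]
H [4,-]
H [4,-]
F [4,3]
F [5,3]
F [5,4]
F [6,4]
H [6,4]
F [6,3]
F [5,3]
H [5,3]
F [5,4]
H [5,4]
F [2,4]
H [2,4]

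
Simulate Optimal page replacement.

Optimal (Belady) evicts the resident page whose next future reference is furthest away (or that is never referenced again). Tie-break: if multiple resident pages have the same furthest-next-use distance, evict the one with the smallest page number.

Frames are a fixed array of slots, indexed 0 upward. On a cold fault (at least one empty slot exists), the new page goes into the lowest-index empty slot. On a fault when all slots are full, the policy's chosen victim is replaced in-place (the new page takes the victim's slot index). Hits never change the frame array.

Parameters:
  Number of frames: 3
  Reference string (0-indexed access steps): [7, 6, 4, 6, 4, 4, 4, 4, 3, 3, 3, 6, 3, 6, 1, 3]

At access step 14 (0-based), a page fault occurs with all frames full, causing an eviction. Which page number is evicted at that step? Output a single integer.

Answer: 6

Derivation:
Step 0: ref 7 -> FAULT, frames=[7,-,-]
Step 1: ref 6 -> FAULT, frames=[7,6,-]
Step 2: ref 4 -> FAULT, frames=[7,6,4]
Step 3: ref 6 -> HIT, frames=[7,6,4]
Step 4: ref 4 -> HIT, frames=[7,6,4]
Step 5: ref 4 -> HIT, frames=[7,6,4]
Step 6: ref 4 -> HIT, frames=[7,6,4]
Step 7: ref 4 -> HIT, frames=[7,6,4]
Step 8: ref 3 -> FAULT, evict 4, frames=[7,6,3]
Step 9: ref 3 -> HIT, frames=[7,6,3]
Step 10: ref 3 -> HIT, frames=[7,6,3]
Step 11: ref 6 -> HIT, frames=[7,6,3]
Step 12: ref 3 -> HIT, frames=[7,6,3]
Step 13: ref 6 -> HIT, frames=[7,6,3]
Step 14: ref 1 -> FAULT, evict 6, frames=[7,1,3]
At step 14: evicted page 6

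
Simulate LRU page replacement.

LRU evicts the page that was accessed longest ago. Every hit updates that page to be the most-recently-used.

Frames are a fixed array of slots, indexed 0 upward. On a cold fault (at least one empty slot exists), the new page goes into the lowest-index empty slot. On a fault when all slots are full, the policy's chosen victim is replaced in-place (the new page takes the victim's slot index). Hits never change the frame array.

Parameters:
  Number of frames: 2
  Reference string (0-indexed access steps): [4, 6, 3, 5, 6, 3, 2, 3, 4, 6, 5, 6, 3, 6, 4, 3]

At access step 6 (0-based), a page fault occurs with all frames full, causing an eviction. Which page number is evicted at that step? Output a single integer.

Step 0: ref 4 -> FAULT, frames=[4,-]
Step 1: ref 6 -> FAULT, frames=[4,6]
Step 2: ref 3 -> FAULT, evict 4, frames=[3,6]
Step 3: ref 5 -> FAULT, evict 6, frames=[3,5]
Step 4: ref 6 -> FAULT, evict 3, frames=[6,5]
Step 5: ref 3 -> FAULT, evict 5, frames=[6,3]
Step 6: ref 2 -> FAULT, evict 6, frames=[2,3]
At step 6: evicted page 6

Answer: 6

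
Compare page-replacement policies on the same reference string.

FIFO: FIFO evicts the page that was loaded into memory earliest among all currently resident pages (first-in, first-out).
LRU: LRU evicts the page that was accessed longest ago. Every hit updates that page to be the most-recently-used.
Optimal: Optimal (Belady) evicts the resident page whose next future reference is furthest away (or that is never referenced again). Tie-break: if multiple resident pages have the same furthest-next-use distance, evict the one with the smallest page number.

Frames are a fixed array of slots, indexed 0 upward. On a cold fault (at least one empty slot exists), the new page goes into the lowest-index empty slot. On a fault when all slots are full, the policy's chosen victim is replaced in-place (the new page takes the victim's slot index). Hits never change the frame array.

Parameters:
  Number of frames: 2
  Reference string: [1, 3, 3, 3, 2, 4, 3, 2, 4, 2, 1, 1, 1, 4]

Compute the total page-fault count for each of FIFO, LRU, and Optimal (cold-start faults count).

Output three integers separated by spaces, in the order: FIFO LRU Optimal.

Answer: 8 9 6

Derivation:
--- FIFO ---
  step 0: ref 1 -> FAULT, frames=[1,-] (faults so far: 1)
  step 1: ref 3 -> FAULT, frames=[1,3] (faults so far: 2)
  step 2: ref 3 -> HIT, frames=[1,3] (faults so far: 2)
  step 3: ref 3 -> HIT, frames=[1,3] (faults so far: 2)
  step 4: ref 2 -> FAULT, evict 1, frames=[2,3] (faults so far: 3)
  step 5: ref 4 -> FAULT, evict 3, frames=[2,4] (faults so far: 4)
  step 6: ref 3 -> FAULT, evict 2, frames=[3,4] (faults so far: 5)
  step 7: ref 2 -> FAULT, evict 4, frames=[3,2] (faults so far: 6)
  step 8: ref 4 -> FAULT, evict 3, frames=[4,2] (faults so far: 7)
  step 9: ref 2 -> HIT, frames=[4,2] (faults so far: 7)
  step 10: ref 1 -> FAULT, evict 2, frames=[4,1] (faults so far: 8)
  step 11: ref 1 -> HIT, frames=[4,1] (faults so far: 8)
  step 12: ref 1 -> HIT, frames=[4,1] (faults so far: 8)
  step 13: ref 4 -> HIT, frames=[4,1] (faults so far: 8)
  FIFO total faults: 8
--- LRU ---
  step 0: ref 1 -> FAULT, frames=[1,-] (faults so far: 1)
  step 1: ref 3 -> FAULT, frames=[1,3] (faults so far: 2)
  step 2: ref 3 -> HIT, frames=[1,3] (faults so far: 2)
  step 3: ref 3 -> HIT, frames=[1,3] (faults so far: 2)
  step 4: ref 2 -> FAULT, evict 1, frames=[2,3] (faults so far: 3)
  step 5: ref 4 -> FAULT, evict 3, frames=[2,4] (faults so far: 4)
  step 6: ref 3 -> FAULT, evict 2, frames=[3,4] (faults so far: 5)
  step 7: ref 2 -> FAULT, evict 4, frames=[3,2] (faults so far: 6)
  step 8: ref 4 -> FAULT, evict 3, frames=[4,2] (faults so far: 7)
  step 9: ref 2 -> HIT, frames=[4,2] (faults so far: 7)
  step 10: ref 1 -> FAULT, evict 4, frames=[1,2] (faults so far: 8)
  step 11: ref 1 -> HIT, frames=[1,2] (faults so far: 8)
  step 12: ref 1 -> HIT, frames=[1,2] (faults so far: 8)
  step 13: ref 4 -> FAULT, evict 2, frames=[1,4] (faults so far: 9)
  LRU total faults: 9
--- Optimal ---
  step 0: ref 1 -> FAULT, frames=[1,-] (faults so far: 1)
  step 1: ref 3 -> FAULT, frames=[1,3] (faults so far: 2)
  step 2: ref 3 -> HIT, frames=[1,3] (faults so far: 2)
  step 3: ref 3 -> HIT, frames=[1,3] (faults so far: 2)
  step 4: ref 2 -> FAULT, evict 1, frames=[2,3] (faults so far: 3)
  step 5: ref 4 -> FAULT, evict 2, frames=[4,3] (faults so far: 4)
  step 6: ref 3 -> HIT, frames=[4,3] (faults so far: 4)
  step 7: ref 2 -> FAULT, evict 3, frames=[4,2] (faults so far: 5)
  step 8: ref 4 -> HIT, frames=[4,2] (faults so far: 5)
  step 9: ref 2 -> HIT, frames=[4,2] (faults so far: 5)
  step 10: ref 1 -> FAULT, evict 2, frames=[4,1] (faults so far: 6)
  step 11: ref 1 -> HIT, frames=[4,1] (faults so far: 6)
  step 12: ref 1 -> HIT, frames=[4,1] (faults so far: 6)
  step 13: ref 4 -> HIT, frames=[4,1] (faults so far: 6)
  Optimal total faults: 6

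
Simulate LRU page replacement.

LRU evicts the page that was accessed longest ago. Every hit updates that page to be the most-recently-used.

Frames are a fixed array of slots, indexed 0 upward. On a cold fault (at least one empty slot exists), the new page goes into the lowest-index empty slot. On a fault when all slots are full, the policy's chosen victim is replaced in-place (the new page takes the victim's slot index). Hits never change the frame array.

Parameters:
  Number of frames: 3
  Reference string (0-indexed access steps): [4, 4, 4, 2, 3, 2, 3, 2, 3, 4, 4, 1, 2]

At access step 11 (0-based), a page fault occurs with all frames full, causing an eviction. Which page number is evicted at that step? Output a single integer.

Step 0: ref 4 -> FAULT, frames=[4,-,-]
Step 1: ref 4 -> HIT, frames=[4,-,-]
Step 2: ref 4 -> HIT, frames=[4,-,-]
Step 3: ref 2 -> FAULT, frames=[4,2,-]
Step 4: ref 3 -> FAULT, frames=[4,2,3]
Step 5: ref 2 -> HIT, frames=[4,2,3]
Step 6: ref 3 -> HIT, frames=[4,2,3]
Step 7: ref 2 -> HIT, frames=[4,2,3]
Step 8: ref 3 -> HIT, frames=[4,2,3]
Step 9: ref 4 -> HIT, frames=[4,2,3]
Step 10: ref 4 -> HIT, frames=[4,2,3]
Step 11: ref 1 -> FAULT, evict 2, frames=[4,1,3]
At step 11: evicted page 2

Answer: 2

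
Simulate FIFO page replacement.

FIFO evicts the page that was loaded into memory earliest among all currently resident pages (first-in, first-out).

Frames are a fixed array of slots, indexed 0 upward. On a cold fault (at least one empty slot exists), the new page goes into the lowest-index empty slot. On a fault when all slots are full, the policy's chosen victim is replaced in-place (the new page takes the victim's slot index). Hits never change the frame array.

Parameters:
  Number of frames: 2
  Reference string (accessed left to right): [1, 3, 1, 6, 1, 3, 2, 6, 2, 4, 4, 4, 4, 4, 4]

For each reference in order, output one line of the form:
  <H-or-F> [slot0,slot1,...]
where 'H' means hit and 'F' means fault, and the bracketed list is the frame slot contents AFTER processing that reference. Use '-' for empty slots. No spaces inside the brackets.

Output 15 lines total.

F [1,-]
F [1,3]
H [1,3]
F [6,3]
F [6,1]
F [3,1]
F [3,2]
F [6,2]
H [6,2]
F [6,4]
H [6,4]
H [6,4]
H [6,4]
H [6,4]
H [6,4]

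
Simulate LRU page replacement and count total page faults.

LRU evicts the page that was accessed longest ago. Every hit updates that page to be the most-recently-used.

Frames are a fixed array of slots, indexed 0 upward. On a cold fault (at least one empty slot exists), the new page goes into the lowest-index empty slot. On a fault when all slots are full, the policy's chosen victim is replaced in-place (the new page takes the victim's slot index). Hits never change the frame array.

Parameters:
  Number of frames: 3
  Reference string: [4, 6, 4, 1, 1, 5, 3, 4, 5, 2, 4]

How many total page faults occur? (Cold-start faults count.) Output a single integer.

Step 0: ref 4 → FAULT, frames=[4,-,-]
Step 1: ref 6 → FAULT, frames=[4,6,-]
Step 2: ref 4 → HIT, frames=[4,6,-]
Step 3: ref 1 → FAULT, frames=[4,6,1]
Step 4: ref 1 → HIT, frames=[4,6,1]
Step 5: ref 5 → FAULT (evict 6), frames=[4,5,1]
Step 6: ref 3 → FAULT (evict 4), frames=[3,5,1]
Step 7: ref 4 → FAULT (evict 1), frames=[3,5,4]
Step 8: ref 5 → HIT, frames=[3,5,4]
Step 9: ref 2 → FAULT (evict 3), frames=[2,5,4]
Step 10: ref 4 → HIT, frames=[2,5,4]
Total faults: 7

Answer: 7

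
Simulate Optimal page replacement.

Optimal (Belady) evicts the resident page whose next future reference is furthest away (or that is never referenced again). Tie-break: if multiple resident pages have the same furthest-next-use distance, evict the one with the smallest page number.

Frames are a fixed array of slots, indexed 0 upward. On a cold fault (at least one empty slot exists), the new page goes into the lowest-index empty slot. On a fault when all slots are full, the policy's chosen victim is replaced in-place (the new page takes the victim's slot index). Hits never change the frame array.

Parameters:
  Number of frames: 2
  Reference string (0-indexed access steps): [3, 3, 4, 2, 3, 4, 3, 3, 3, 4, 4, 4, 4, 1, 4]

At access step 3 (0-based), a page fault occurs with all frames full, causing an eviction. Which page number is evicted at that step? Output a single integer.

Step 0: ref 3 -> FAULT, frames=[3,-]
Step 1: ref 3 -> HIT, frames=[3,-]
Step 2: ref 4 -> FAULT, frames=[3,4]
Step 3: ref 2 -> FAULT, evict 4, frames=[3,2]
At step 3: evicted page 4

Answer: 4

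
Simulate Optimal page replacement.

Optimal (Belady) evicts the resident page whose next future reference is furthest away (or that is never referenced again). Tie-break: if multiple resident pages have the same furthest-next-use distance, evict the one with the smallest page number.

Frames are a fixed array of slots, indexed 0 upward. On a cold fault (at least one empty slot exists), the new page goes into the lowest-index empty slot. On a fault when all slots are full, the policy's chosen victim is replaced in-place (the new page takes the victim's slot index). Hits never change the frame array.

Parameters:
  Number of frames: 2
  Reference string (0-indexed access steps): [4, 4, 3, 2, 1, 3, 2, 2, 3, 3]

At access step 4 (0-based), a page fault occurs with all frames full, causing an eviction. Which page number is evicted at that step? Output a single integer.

Step 0: ref 4 -> FAULT, frames=[4,-]
Step 1: ref 4 -> HIT, frames=[4,-]
Step 2: ref 3 -> FAULT, frames=[4,3]
Step 3: ref 2 -> FAULT, evict 4, frames=[2,3]
Step 4: ref 1 -> FAULT, evict 2, frames=[1,3]
At step 4: evicted page 2

Answer: 2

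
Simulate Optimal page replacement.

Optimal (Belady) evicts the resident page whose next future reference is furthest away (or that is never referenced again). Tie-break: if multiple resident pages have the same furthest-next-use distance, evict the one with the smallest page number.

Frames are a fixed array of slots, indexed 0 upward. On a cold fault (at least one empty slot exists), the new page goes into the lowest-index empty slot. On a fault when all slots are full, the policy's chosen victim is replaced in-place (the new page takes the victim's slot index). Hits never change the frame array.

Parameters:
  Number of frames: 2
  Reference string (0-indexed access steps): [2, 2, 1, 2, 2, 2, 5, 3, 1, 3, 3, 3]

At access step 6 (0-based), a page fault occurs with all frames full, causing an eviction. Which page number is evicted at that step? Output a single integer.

Step 0: ref 2 -> FAULT, frames=[2,-]
Step 1: ref 2 -> HIT, frames=[2,-]
Step 2: ref 1 -> FAULT, frames=[2,1]
Step 3: ref 2 -> HIT, frames=[2,1]
Step 4: ref 2 -> HIT, frames=[2,1]
Step 5: ref 2 -> HIT, frames=[2,1]
Step 6: ref 5 -> FAULT, evict 2, frames=[5,1]
At step 6: evicted page 2

Answer: 2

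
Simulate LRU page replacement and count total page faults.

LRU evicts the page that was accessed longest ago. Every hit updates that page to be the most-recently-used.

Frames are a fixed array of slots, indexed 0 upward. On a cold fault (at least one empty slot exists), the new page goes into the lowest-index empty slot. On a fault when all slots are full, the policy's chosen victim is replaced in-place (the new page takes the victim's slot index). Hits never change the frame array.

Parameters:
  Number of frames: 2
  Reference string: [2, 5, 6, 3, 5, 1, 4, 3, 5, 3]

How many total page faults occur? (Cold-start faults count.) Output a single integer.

Answer: 9

Derivation:
Step 0: ref 2 → FAULT, frames=[2,-]
Step 1: ref 5 → FAULT, frames=[2,5]
Step 2: ref 6 → FAULT (evict 2), frames=[6,5]
Step 3: ref 3 → FAULT (evict 5), frames=[6,3]
Step 4: ref 5 → FAULT (evict 6), frames=[5,3]
Step 5: ref 1 → FAULT (evict 3), frames=[5,1]
Step 6: ref 4 → FAULT (evict 5), frames=[4,1]
Step 7: ref 3 → FAULT (evict 1), frames=[4,3]
Step 8: ref 5 → FAULT (evict 4), frames=[5,3]
Step 9: ref 3 → HIT, frames=[5,3]
Total faults: 9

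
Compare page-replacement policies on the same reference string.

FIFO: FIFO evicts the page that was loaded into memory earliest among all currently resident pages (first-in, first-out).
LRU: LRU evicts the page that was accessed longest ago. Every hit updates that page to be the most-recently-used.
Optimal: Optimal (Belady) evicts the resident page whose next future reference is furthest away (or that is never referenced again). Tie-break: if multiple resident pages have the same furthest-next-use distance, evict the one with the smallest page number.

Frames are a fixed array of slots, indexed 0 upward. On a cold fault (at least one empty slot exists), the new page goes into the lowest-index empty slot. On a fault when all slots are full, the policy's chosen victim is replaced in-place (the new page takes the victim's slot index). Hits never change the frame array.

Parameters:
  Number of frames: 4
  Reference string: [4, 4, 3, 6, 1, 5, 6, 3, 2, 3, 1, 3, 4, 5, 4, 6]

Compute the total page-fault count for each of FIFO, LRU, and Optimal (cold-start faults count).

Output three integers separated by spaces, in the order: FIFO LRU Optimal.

--- FIFO ---
  step 0: ref 4 -> FAULT, frames=[4,-,-,-] (faults so far: 1)
  step 1: ref 4 -> HIT, frames=[4,-,-,-] (faults so far: 1)
  step 2: ref 3 -> FAULT, frames=[4,3,-,-] (faults so far: 2)
  step 3: ref 6 -> FAULT, frames=[4,3,6,-] (faults so far: 3)
  step 4: ref 1 -> FAULT, frames=[4,3,6,1] (faults so far: 4)
  step 5: ref 5 -> FAULT, evict 4, frames=[5,3,6,1] (faults so far: 5)
  step 6: ref 6 -> HIT, frames=[5,3,6,1] (faults so far: 5)
  step 7: ref 3 -> HIT, frames=[5,3,6,1] (faults so far: 5)
  step 8: ref 2 -> FAULT, evict 3, frames=[5,2,6,1] (faults so far: 6)
  step 9: ref 3 -> FAULT, evict 6, frames=[5,2,3,1] (faults so far: 7)
  step 10: ref 1 -> HIT, frames=[5,2,3,1] (faults so far: 7)
  step 11: ref 3 -> HIT, frames=[5,2,3,1] (faults so far: 7)
  step 12: ref 4 -> FAULT, evict 1, frames=[5,2,3,4] (faults so far: 8)
  step 13: ref 5 -> HIT, frames=[5,2,3,4] (faults so far: 8)
  step 14: ref 4 -> HIT, frames=[5,2,3,4] (faults so far: 8)
  step 15: ref 6 -> FAULT, evict 5, frames=[6,2,3,4] (faults so far: 9)
  FIFO total faults: 9
--- LRU ---
  step 0: ref 4 -> FAULT, frames=[4,-,-,-] (faults so far: 1)
  step 1: ref 4 -> HIT, frames=[4,-,-,-] (faults so far: 1)
  step 2: ref 3 -> FAULT, frames=[4,3,-,-] (faults so far: 2)
  step 3: ref 6 -> FAULT, frames=[4,3,6,-] (faults so far: 3)
  step 4: ref 1 -> FAULT, frames=[4,3,6,1] (faults so far: 4)
  step 5: ref 5 -> FAULT, evict 4, frames=[5,3,6,1] (faults so far: 5)
  step 6: ref 6 -> HIT, frames=[5,3,6,1] (faults so far: 5)
  step 7: ref 3 -> HIT, frames=[5,3,6,1] (faults so far: 5)
  step 8: ref 2 -> FAULT, evict 1, frames=[5,3,6,2] (faults so far: 6)
  step 9: ref 3 -> HIT, frames=[5,3,6,2] (faults so far: 6)
  step 10: ref 1 -> FAULT, evict 5, frames=[1,3,6,2] (faults so far: 7)
  step 11: ref 3 -> HIT, frames=[1,3,6,2] (faults so far: 7)
  step 12: ref 4 -> FAULT, evict 6, frames=[1,3,4,2] (faults so far: 8)
  step 13: ref 5 -> FAULT, evict 2, frames=[1,3,4,5] (faults so far: 9)
  step 14: ref 4 -> HIT, frames=[1,3,4,5] (faults so far: 9)
  step 15: ref 6 -> FAULT, evict 1, frames=[6,3,4,5] (faults so far: 10)
  LRU total faults: 10
--- Optimal ---
  step 0: ref 4 -> FAULT, frames=[4,-,-,-] (faults so far: 1)
  step 1: ref 4 -> HIT, frames=[4,-,-,-] (faults so far: 1)
  step 2: ref 3 -> FAULT, frames=[4,3,-,-] (faults so far: 2)
  step 3: ref 6 -> FAULT, frames=[4,3,6,-] (faults so far: 3)
  step 4: ref 1 -> FAULT, frames=[4,3,6,1] (faults so far: 4)
  step 5: ref 5 -> FAULT, evict 4, frames=[5,3,6,1] (faults so far: 5)
  step 6: ref 6 -> HIT, frames=[5,3,6,1] (faults so far: 5)
  step 7: ref 3 -> HIT, frames=[5,3,6,1] (faults so far: 5)
  step 8: ref 2 -> FAULT, evict 6, frames=[5,3,2,1] (faults so far: 6)
  step 9: ref 3 -> HIT, frames=[5,3,2,1] (faults so far: 6)
  step 10: ref 1 -> HIT, frames=[5,3,2,1] (faults so far: 6)
  step 11: ref 3 -> HIT, frames=[5,3,2,1] (faults so far: 6)
  step 12: ref 4 -> FAULT, evict 1, frames=[5,3,2,4] (faults so far: 7)
  step 13: ref 5 -> HIT, frames=[5,3,2,4] (faults so far: 7)
  step 14: ref 4 -> HIT, frames=[5,3,2,4] (faults so far: 7)
  step 15: ref 6 -> FAULT, evict 2, frames=[5,3,6,4] (faults so far: 8)
  Optimal total faults: 8

Answer: 9 10 8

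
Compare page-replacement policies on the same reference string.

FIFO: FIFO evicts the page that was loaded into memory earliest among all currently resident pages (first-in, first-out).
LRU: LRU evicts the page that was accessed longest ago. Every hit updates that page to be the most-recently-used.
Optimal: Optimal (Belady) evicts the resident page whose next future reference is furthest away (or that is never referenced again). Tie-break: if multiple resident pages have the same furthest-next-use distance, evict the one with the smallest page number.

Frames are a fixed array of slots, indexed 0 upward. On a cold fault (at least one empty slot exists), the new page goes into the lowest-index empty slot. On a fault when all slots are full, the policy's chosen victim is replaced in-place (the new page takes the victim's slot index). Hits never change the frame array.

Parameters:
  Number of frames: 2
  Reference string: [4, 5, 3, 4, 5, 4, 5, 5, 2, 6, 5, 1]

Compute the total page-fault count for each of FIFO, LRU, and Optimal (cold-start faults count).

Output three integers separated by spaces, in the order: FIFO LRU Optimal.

Answer: 9 9 7

Derivation:
--- FIFO ---
  step 0: ref 4 -> FAULT, frames=[4,-] (faults so far: 1)
  step 1: ref 5 -> FAULT, frames=[4,5] (faults so far: 2)
  step 2: ref 3 -> FAULT, evict 4, frames=[3,5] (faults so far: 3)
  step 3: ref 4 -> FAULT, evict 5, frames=[3,4] (faults so far: 4)
  step 4: ref 5 -> FAULT, evict 3, frames=[5,4] (faults so far: 5)
  step 5: ref 4 -> HIT, frames=[5,4] (faults so far: 5)
  step 6: ref 5 -> HIT, frames=[5,4] (faults so far: 5)
  step 7: ref 5 -> HIT, frames=[5,4] (faults so far: 5)
  step 8: ref 2 -> FAULT, evict 4, frames=[5,2] (faults so far: 6)
  step 9: ref 6 -> FAULT, evict 5, frames=[6,2] (faults so far: 7)
  step 10: ref 5 -> FAULT, evict 2, frames=[6,5] (faults so far: 8)
  step 11: ref 1 -> FAULT, evict 6, frames=[1,5] (faults so far: 9)
  FIFO total faults: 9
--- LRU ---
  step 0: ref 4 -> FAULT, frames=[4,-] (faults so far: 1)
  step 1: ref 5 -> FAULT, frames=[4,5] (faults so far: 2)
  step 2: ref 3 -> FAULT, evict 4, frames=[3,5] (faults so far: 3)
  step 3: ref 4 -> FAULT, evict 5, frames=[3,4] (faults so far: 4)
  step 4: ref 5 -> FAULT, evict 3, frames=[5,4] (faults so far: 5)
  step 5: ref 4 -> HIT, frames=[5,4] (faults so far: 5)
  step 6: ref 5 -> HIT, frames=[5,4] (faults so far: 5)
  step 7: ref 5 -> HIT, frames=[5,4] (faults so far: 5)
  step 8: ref 2 -> FAULT, evict 4, frames=[5,2] (faults so far: 6)
  step 9: ref 6 -> FAULT, evict 5, frames=[6,2] (faults so far: 7)
  step 10: ref 5 -> FAULT, evict 2, frames=[6,5] (faults so far: 8)
  step 11: ref 1 -> FAULT, evict 6, frames=[1,5] (faults so far: 9)
  LRU total faults: 9
--- Optimal ---
  step 0: ref 4 -> FAULT, frames=[4,-] (faults so far: 1)
  step 1: ref 5 -> FAULT, frames=[4,5] (faults so far: 2)
  step 2: ref 3 -> FAULT, evict 5, frames=[4,3] (faults so far: 3)
  step 3: ref 4 -> HIT, frames=[4,3] (faults so far: 3)
  step 4: ref 5 -> FAULT, evict 3, frames=[4,5] (faults so far: 4)
  step 5: ref 4 -> HIT, frames=[4,5] (faults so far: 4)
  step 6: ref 5 -> HIT, frames=[4,5] (faults so far: 4)
  step 7: ref 5 -> HIT, frames=[4,5] (faults so far: 4)
  step 8: ref 2 -> FAULT, evict 4, frames=[2,5] (faults so far: 5)
  step 9: ref 6 -> FAULT, evict 2, frames=[6,5] (faults so far: 6)
  step 10: ref 5 -> HIT, frames=[6,5] (faults so far: 6)
  step 11: ref 1 -> FAULT, evict 5, frames=[6,1] (faults so far: 7)
  Optimal total faults: 7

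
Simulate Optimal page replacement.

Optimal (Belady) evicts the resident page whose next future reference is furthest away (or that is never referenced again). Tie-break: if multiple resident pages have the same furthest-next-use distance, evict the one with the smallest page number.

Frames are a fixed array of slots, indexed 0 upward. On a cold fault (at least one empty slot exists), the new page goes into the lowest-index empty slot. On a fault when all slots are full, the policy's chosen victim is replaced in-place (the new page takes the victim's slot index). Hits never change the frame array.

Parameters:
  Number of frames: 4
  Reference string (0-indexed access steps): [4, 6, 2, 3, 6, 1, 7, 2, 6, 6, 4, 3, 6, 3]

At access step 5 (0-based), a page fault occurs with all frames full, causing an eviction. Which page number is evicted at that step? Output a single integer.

Answer: 3

Derivation:
Step 0: ref 4 -> FAULT, frames=[4,-,-,-]
Step 1: ref 6 -> FAULT, frames=[4,6,-,-]
Step 2: ref 2 -> FAULT, frames=[4,6,2,-]
Step 3: ref 3 -> FAULT, frames=[4,6,2,3]
Step 4: ref 6 -> HIT, frames=[4,6,2,3]
Step 5: ref 1 -> FAULT, evict 3, frames=[4,6,2,1]
At step 5: evicted page 3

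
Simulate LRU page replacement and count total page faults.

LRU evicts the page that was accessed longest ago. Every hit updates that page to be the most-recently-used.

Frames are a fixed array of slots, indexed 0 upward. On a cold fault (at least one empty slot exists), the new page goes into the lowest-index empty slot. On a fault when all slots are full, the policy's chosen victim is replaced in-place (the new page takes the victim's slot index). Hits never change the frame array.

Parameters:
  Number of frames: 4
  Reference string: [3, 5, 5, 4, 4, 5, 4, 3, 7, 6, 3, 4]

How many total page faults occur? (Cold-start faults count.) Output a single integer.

Step 0: ref 3 → FAULT, frames=[3,-,-,-]
Step 1: ref 5 → FAULT, frames=[3,5,-,-]
Step 2: ref 5 → HIT, frames=[3,5,-,-]
Step 3: ref 4 → FAULT, frames=[3,5,4,-]
Step 4: ref 4 → HIT, frames=[3,5,4,-]
Step 5: ref 5 → HIT, frames=[3,5,4,-]
Step 6: ref 4 → HIT, frames=[3,5,4,-]
Step 7: ref 3 → HIT, frames=[3,5,4,-]
Step 8: ref 7 → FAULT, frames=[3,5,4,7]
Step 9: ref 6 → FAULT (evict 5), frames=[3,6,4,7]
Step 10: ref 3 → HIT, frames=[3,6,4,7]
Step 11: ref 4 → HIT, frames=[3,6,4,7]
Total faults: 5

Answer: 5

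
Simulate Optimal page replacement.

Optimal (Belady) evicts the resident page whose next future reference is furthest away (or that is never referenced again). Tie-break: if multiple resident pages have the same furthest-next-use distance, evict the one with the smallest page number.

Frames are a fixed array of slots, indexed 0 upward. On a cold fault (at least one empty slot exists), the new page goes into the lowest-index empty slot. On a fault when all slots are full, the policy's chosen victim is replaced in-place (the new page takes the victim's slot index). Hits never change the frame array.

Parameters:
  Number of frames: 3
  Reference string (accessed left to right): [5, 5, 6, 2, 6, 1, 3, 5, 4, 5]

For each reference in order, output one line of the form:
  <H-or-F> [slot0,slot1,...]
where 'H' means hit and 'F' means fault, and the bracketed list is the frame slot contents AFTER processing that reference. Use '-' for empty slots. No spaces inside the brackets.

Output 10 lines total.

F [5,-,-]
H [5,-,-]
F [5,6,-]
F [5,6,2]
H [5,6,2]
F [5,6,1]
F [5,6,3]
H [5,6,3]
F [5,6,4]
H [5,6,4]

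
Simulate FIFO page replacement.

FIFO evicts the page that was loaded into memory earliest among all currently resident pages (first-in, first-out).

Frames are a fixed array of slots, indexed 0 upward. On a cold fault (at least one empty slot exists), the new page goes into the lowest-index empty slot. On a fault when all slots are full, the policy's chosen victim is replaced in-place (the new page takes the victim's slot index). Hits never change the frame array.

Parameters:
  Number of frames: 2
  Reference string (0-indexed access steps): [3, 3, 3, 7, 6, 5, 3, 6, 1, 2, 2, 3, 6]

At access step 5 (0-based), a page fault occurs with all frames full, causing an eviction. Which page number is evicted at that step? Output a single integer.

Step 0: ref 3 -> FAULT, frames=[3,-]
Step 1: ref 3 -> HIT, frames=[3,-]
Step 2: ref 3 -> HIT, frames=[3,-]
Step 3: ref 7 -> FAULT, frames=[3,7]
Step 4: ref 6 -> FAULT, evict 3, frames=[6,7]
Step 5: ref 5 -> FAULT, evict 7, frames=[6,5]
At step 5: evicted page 7

Answer: 7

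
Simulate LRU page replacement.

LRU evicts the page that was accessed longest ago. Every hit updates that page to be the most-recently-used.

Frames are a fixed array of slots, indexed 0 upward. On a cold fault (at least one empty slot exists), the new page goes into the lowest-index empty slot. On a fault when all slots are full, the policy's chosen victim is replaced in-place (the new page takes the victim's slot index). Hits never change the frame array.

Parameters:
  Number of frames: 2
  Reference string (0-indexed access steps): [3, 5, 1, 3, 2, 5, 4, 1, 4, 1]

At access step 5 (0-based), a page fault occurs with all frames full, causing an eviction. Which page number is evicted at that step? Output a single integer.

Answer: 3

Derivation:
Step 0: ref 3 -> FAULT, frames=[3,-]
Step 1: ref 5 -> FAULT, frames=[3,5]
Step 2: ref 1 -> FAULT, evict 3, frames=[1,5]
Step 3: ref 3 -> FAULT, evict 5, frames=[1,3]
Step 4: ref 2 -> FAULT, evict 1, frames=[2,3]
Step 5: ref 5 -> FAULT, evict 3, frames=[2,5]
At step 5: evicted page 3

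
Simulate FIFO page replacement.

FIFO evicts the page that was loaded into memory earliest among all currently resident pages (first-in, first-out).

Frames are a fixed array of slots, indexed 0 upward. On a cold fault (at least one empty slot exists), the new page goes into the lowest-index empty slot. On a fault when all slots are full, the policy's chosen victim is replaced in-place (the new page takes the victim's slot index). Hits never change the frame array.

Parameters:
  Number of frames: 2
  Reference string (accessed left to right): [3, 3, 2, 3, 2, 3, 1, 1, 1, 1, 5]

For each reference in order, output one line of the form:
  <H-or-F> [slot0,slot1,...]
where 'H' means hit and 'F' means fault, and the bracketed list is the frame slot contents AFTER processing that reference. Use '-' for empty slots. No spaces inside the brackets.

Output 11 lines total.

F [3,-]
H [3,-]
F [3,2]
H [3,2]
H [3,2]
H [3,2]
F [1,2]
H [1,2]
H [1,2]
H [1,2]
F [1,5]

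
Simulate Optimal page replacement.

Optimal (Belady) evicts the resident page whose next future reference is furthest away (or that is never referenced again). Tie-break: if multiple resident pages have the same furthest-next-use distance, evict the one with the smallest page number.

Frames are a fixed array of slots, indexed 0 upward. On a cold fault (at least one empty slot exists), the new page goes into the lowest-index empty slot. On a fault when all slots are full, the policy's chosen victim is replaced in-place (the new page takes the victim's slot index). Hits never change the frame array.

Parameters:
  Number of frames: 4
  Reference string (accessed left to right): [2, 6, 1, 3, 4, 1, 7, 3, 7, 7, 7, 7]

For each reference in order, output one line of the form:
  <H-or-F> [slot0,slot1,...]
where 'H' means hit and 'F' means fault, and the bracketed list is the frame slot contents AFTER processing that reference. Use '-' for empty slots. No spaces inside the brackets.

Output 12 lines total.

F [2,-,-,-]
F [2,6,-,-]
F [2,6,1,-]
F [2,6,1,3]
F [4,6,1,3]
H [4,6,1,3]
F [4,6,7,3]
H [4,6,7,3]
H [4,6,7,3]
H [4,6,7,3]
H [4,6,7,3]
H [4,6,7,3]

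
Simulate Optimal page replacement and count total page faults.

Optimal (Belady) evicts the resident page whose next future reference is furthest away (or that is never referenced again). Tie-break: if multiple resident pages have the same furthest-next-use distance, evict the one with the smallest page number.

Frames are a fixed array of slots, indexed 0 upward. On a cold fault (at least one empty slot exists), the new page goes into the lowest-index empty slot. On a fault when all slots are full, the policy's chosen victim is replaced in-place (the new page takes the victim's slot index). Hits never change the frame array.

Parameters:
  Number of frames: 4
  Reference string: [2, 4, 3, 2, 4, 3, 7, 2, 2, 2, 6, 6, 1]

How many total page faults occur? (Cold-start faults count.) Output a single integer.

Step 0: ref 2 → FAULT, frames=[2,-,-,-]
Step 1: ref 4 → FAULT, frames=[2,4,-,-]
Step 2: ref 3 → FAULT, frames=[2,4,3,-]
Step 3: ref 2 → HIT, frames=[2,4,3,-]
Step 4: ref 4 → HIT, frames=[2,4,3,-]
Step 5: ref 3 → HIT, frames=[2,4,3,-]
Step 6: ref 7 → FAULT, frames=[2,4,3,7]
Step 7: ref 2 → HIT, frames=[2,4,3,7]
Step 8: ref 2 → HIT, frames=[2,4,3,7]
Step 9: ref 2 → HIT, frames=[2,4,3,7]
Step 10: ref 6 → FAULT (evict 2), frames=[6,4,3,7]
Step 11: ref 6 → HIT, frames=[6,4,3,7]
Step 12: ref 1 → FAULT (evict 3), frames=[6,4,1,7]
Total faults: 6

Answer: 6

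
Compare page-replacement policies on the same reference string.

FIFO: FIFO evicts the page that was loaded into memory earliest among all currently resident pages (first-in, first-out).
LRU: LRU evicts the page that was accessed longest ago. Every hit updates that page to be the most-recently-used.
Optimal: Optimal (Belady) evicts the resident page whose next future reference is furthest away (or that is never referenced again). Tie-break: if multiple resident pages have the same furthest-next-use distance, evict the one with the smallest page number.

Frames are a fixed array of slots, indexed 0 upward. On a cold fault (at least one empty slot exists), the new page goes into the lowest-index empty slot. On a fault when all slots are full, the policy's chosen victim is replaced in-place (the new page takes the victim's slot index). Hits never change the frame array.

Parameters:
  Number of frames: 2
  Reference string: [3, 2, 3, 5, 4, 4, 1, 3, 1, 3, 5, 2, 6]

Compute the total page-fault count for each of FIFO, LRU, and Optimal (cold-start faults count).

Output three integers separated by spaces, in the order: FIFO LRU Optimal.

Answer: 9 9 8

Derivation:
--- FIFO ---
  step 0: ref 3 -> FAULT, frames=[3,-] (faults so far: 1)
  step 1: ref 2 -> FAULT, frames=[3,2] (faults so far: 2)
  step 2: ref 3 -> HIT, frames=[3,2] (faults so far: 2)
  step 3: ref 5 -> FAULT, evict 3, frames=[5,2] (faults so far: 3)
  step 4: ref 4 -> FAULT, evict 2, frames=[5,4] (faults so far: 4)
  step 5: ref 4 -> HIT, frames=[5,4] (faults so far: 4)
  step 6: ref 1 -> FAULT, evict 5, frames=[1,4] (faults so far: 5)
  step 7: ref 3 -> FAULT, evict 4, frames=[1,3] (faults so far: 6)
  step 8: ref 1 -> HIT, frames=[1,3] (faults so far: 6)
  step 9: ref 3 -> HIT, frames=[1,3] (faults so far: 6)
  step 10: ref 5 -> FAULT, evict 1, frames=[5,3] (faults so far: 7)
  step 11: ref 2 -> FAULT, evict 3, frames=[5,2] (faults so far: 8)
  step 12: ref 6 -> FAULT, evict 5, frames=[6,2] (faults so far: 9)
  FIFO total faults: 9
--- LRU ---
  step 0: ref 3 -> FAULT, frames=[3,-] (faults so far: 1)
  step 1: ref 2 -> FAULT, frames=[3,2] (faults so far: 2)
  step 2: ref 3 -> HIT, frames=[3,2] (faults so far: 2)
  step 3: ref 5 -> FAULT, evict 2, frames=[3,5] (faults so far: 3)
  step 4: ref 4 -> FAULT, evict 3, frames=[4,5] (faults so far: 4)
  step 5: ref 4 -> HIT, frames=[4,5] (faults so far: 4)
  step 6: ref 1 -> FAULT, evict 5, frames=[4,1] (faults so far: 5)
  step 7: ref 3 -> FAULT, evict 4, frames=[3,1] (faults so far: 6)
  step 8: ref 1 -> HIT, frames=[3,1] (faults so far: 6)
  step 9: ref 3 -> HIT, frames=[3,1] (faults so far: 6)
  step 10: ref 5 -> FAULT, evict 1, frames=[3,5] (faults so far: 7)
  step 11: ref 2 -> FAULT, evict 3, frames=[2,5] (faults so far: 8)
  step 12: ref 6 -> FAULT, evict 5, frames=[2,6] (faults so far: 9)
  LRU total faults: 9
--- Optimal ---
  step 0: ref 3 -> FAULT, frames=[3,-] (faults so far: 1)
  step 1: ref 2 -> FAULT, frames=[3,2] (faults so far: 2)
  step 2: ref 3 -> HIT, frames=[3,2] (faults so far: 2)
  step 3: ref 5 -> FAULT, evict 2, frames=[3,5] (faults so far: 3)
  step 4: ref 4 -> FAULT, evict 5, frames=[3,4] (faults so far: 4)
  step 5: ref 4 -> HIT, frames=[3,4] (faults so far: 4)
  step 6: ref 1 -> FAULT, evict 4, frames=[3,1] (faults so far: 5)
  step 7: ref 3 -> HIT, frames=[3,1] (faults so far: 5)
  step 8: ref 1 -> HIT, frames=[3,1] (faults so far: 5)
  step 9: ref 3 -> HIT, frames=[3,1] (faults so far: 5)
  step 10: ref 5 -> FAULT, evict 1, frames=[3,5] (faults so far: 6)
  step 11: ref 2 -> FAULT, evict 3, frames=[2,5] (faults so far: 7)
  step 12: ref 6 -> FAULT, evict 2, frames=[6,5] (faults so far: 8)
  Optimal total faults: 8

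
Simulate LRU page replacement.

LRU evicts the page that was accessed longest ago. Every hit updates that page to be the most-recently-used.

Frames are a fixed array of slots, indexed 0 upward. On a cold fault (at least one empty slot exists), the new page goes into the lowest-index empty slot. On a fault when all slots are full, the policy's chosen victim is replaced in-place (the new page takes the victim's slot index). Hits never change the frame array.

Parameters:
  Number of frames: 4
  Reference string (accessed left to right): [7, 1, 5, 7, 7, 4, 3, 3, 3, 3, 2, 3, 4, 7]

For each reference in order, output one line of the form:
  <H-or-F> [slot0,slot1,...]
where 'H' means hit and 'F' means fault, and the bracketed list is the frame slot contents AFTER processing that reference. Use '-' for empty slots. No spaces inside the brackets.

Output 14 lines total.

F [7,-,-,-]
F [7,1,-,-]
F [7,1,5,-]
H [7,1,5,-]
H [7,1,5,-]
F [7,1,5,4]
F [7,3,5,4]
H [7,3,5,4]
H [7,3,5,4]
H [7,3,5,4]
F [7,3,2,4]
H [7,3,2,4]
H [7,3,2,4]
H [7,3,2,4]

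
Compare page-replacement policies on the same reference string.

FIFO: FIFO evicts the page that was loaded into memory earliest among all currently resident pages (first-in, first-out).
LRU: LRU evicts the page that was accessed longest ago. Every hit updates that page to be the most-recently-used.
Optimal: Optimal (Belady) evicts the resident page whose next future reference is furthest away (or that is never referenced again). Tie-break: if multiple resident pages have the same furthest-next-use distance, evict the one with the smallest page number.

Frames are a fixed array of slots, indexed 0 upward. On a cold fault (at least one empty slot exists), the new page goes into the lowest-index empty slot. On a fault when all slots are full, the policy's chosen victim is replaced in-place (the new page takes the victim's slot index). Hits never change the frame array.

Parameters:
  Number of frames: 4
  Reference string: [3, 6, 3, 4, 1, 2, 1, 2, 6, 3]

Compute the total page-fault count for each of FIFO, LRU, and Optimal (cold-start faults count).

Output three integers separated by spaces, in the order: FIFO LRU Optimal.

--- FIFO ---
  step 0: ref 3 -> FAULT, frames=[3,-,-,-] (faults so far: 1)
  step 1: ref 6 -> FAULT, frames=[3,6,-,-] (faults so far: 2)
  step 2: ref 3 -> HIT, frames=[3,6,-,-] (faults so far: 2)
  step 3: ref 4 -> FAULT, frames=[3,6,4,-] (faults so far: 3)
  step 4: ref 1 -> FAULT, frames=[3,6,4,1] (faults so far: 4)
  step 5: ref 2 -> FAULT, evict 3, frames=[2,6,4,1] (faults so far: 5)
  step 6: ref 1 -> HIT, frames=[2,6,4,1] (faults so far: 5)
  step 7: ref 2 -> HIT, frames=[2,6,4,1] (faults so far: 5)
  step 8: ref 6 -> HIT, frames=[2,6,4,1] (faults so far: 5)
  step 9: ref 3 -> FAULT, evict 6, frames=[2,3,4,1] (faults so far: 6)
  FIFO total faults: 6
--- LRU ---
  step 0: ref 3 -> FAULT, frames=[3,-,-,-] (faults so far: 1)
  step 1: ref 6 -> FAULT, frames=[3,6,-,-] (faults so far: 2)
  step 2: ref 3 -> HIT, frames=[3,6,-,-] (faults so far: 2)
  step 3: ref 4 -> FAULT, frames=[3,6,4,-] (faults so far: 3)
  step 4: ref 1 -> FAULT, frames=[3,6,4,1] (faults so far: 4)
  step 5: ref 2 -> FAULT, evict 6, frames=[3,2,4,1] (faults so far: 5)
  step 6: ref 1 -> HIT, frames=[3,2,4,1] (faults so far: 5)
  step 7: ref 2 -> HIT, frames=[3,2,4,1] (faults so far: 5)
  step 8: ref 6 -> FAULT, evict 3, frames=[6,2,4,1] (faults so far: 6)
  step 9: ref 3 -> FAULT, evict 4, frames=[6,2,3,1] (faults so far: 7)
  LRU total faults: 7
--- Optimal ---
  step 0: ref 3 -> FAULT, frames=[3,-,-,-] (faults so far: 1)
  step 1: ref 6 -> FAULT, frames=[3,6,-,-] (faults so far: 2)
  step 2: ref 3 -> HIT, frames=[3,6,-,-] (faults so far: 2)
  step 3: ref 4 -> FAULT, frames=[3,6,4,-] (faults so far: 3)
  step 4: ref 1 -> FAULT, frames=[3,6,4,1] (faults so far: 4)
  step 5: ref 2 -> FAULT, evict 4, frames=[3,6,2,1] (faults so far: 5)
  step 6: ref 1 -> HIT, frames=[3,6,2,1] (faults so far: 5)
  step 7: ref 2 -> HIT, frames=[3,6,2,1] (faults so far: 5)
  step 8: ref 6 -> HIT, frames=[3,6,2,1] (faults so far: 5)
  step 9: ref 3 -> HIT, frames=[3,6,2,1] (faults so far: 5)
  Optimal total faults: 5

Answer: 6 7 5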